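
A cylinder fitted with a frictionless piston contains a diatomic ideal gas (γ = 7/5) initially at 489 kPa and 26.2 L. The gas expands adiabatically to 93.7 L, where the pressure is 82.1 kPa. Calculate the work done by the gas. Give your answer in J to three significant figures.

W ≈ 12800 J

Adiabatic: W = (P₁V₁ − P₂V₂)/(γ − 1) with γ = 7/5.
P₁V₁ = 12812 J, P₂V₂ = 7693 J.
W = (12812 − 7693) / 0.4 = 12798 J.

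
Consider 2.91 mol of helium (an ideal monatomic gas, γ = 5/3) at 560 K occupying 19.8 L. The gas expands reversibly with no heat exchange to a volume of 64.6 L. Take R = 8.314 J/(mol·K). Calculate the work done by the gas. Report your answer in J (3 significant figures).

W ≈ 11100 J

Adiabatic: TV^(γ−1) = const with γ = 5/3.
T₂ = T₁ (V₁/V₂)^(γ−1) = 560 × (19.8/64.6)^0.667 = 560 × 0.4546 = 254.6 K.
W_by = nCᵥ(T₁ − T₂) = (2.91)(12.47)(560 − 254.6) = 11084 J.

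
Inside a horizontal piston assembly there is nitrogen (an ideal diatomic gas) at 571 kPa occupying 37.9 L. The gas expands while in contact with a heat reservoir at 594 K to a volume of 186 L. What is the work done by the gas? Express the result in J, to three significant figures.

W ≈ 34400 J

Isothermal: W = nRT ln(V₂/V₁) = P₁V₁ ln(V₂/V₁).
P₁V₁ = (571 kPa)(37.9 L) = 21641 J.
W = 21641 × ln(186/37.9) = 21641 × 1.591
W_by_gas = 34426 J.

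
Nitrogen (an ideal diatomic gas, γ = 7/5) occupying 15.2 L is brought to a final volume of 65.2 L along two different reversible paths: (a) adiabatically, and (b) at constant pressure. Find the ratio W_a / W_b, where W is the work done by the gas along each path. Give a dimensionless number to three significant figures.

W_a / W_b ≈ 0.336

Path (a) adiabatic: W = P₁V₁(1 − (V₁/V₂)^(γ−1))/(γ−1) → W_a/(P₁V₁) = 1.104.
Path (b) isobaric: W = P₁(V₂ − V₁) → W_b/(P₁V₁) = 3.289.
W_a / W_b = 1.104 / 3.289 = 0.3355.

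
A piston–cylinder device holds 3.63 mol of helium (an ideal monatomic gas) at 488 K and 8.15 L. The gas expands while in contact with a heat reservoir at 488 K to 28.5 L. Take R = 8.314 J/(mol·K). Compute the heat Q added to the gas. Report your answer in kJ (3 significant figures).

Q ≈ 18.4 kJ

Isothermal ⇒ ΔU = 0, so Q = W = nRT ln(V₂/V₁).
Q = (3.63)(8.314)(488) ln(28.5/8.15) = 14728 × 1.252 = 18437 J.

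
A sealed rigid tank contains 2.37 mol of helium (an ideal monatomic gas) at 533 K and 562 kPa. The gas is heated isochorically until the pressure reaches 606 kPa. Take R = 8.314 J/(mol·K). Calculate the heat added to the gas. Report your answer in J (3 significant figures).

Constant volume ⇒ W = 0, so Q = ΔU = nCᵥΔT with Cᵥ = 3R/2 = 12.47 J/(mol·K).
At constant V, T₂/T₁ = P₂/P₁ ⇒ ΔT = T₁(P₂/P₁ − 1) = 533·(606/562 − 1) = 41.73 K.
ΔU = (2.37)(12.47)(41.73) = 1233 J.

Q ≈ 1230 J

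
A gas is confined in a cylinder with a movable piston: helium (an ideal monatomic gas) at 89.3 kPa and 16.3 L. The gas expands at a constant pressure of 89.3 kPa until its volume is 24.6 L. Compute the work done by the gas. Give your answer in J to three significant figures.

Isobaric: W = P ΔV.
W = (89.3 kPa)(24.6 − 16.3 L) = (89.3)(8.3) = 741.2 J.

W ≈ 741 J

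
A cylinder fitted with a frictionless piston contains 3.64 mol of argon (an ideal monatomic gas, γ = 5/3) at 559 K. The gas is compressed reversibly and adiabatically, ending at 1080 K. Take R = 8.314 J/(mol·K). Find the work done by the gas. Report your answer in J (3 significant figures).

Adiabatic ⇒ Q = 0, so W_by = −ΔU = nCᵥ(T₁ − T₂).
Cᵥ = 3R/2 = 12.47 J/(mol·K).
W = (3.64)(12.47)(559 − 1080) = -23651 J.

W ≈ -23700 J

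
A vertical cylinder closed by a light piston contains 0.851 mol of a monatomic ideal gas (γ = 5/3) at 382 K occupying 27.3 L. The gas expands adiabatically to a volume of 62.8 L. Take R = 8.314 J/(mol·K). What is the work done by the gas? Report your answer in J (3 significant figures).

Adiabatic: TV^(γ−1) = const with γ = 5/3.
T₂ = T₁ (V₁/V₂)^(γ−1) = 382 × (27.3/62.8)^0.667 = 382 × 0.5739 = 219.2 K.
W_by = nCᵥ(T₁ − T₂) = (0.851)(12.47)(382 − 219.2) = 1728 J.

W ≈ 1730 J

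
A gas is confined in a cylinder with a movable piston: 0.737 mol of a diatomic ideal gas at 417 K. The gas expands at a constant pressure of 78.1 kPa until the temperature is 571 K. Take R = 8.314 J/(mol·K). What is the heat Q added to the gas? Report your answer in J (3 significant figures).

Isobaric: W = nRΔT = (0.737)(8.314)(154) = 943.6 J.
ΔU = nCᵥΔT with Cᵥ = 5R/2: ΔU = (0.737)(20.79)(154) = 2359 J.
Q = ΔU + W = 2359 + 943.6 = 3303 J.

Q ≈ 3300 J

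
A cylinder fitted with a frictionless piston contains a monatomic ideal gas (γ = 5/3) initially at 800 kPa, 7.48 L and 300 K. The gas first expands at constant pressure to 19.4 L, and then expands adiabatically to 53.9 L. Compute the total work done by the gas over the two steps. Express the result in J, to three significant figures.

Step 1 (isobaric): W = PΔV = (800 kPa)(19.4 − 7.48 L) = 9536 J.
After step 1: P = 800 kPa, V = 19.4 L, T = 778.1 K.
Step 2 (adiabatic): W = (P₁V₁ − P₂V₂)/(γ−1) = (15520 − 7853)/0.667 = 11501 J.
W_total = 9536 + 11501 = 21037 J.

W_total ≈ 21000 J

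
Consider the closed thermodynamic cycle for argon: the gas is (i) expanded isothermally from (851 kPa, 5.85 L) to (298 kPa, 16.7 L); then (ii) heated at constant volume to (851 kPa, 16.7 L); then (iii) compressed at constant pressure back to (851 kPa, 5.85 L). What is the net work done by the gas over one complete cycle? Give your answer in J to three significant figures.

W_net ≈ -4010 J

Leg (i): W = PᵢVᵢ ln(V_f/Vᵢ) = (4978) ln(16.7/5.85) = 5222 J.
Leg (ii): W = 0.
Leg (iii): W = PΔV = (851)(5.85 − 16.7) = -9233 J.
W_net = 5222 − 9233 = -4011 J.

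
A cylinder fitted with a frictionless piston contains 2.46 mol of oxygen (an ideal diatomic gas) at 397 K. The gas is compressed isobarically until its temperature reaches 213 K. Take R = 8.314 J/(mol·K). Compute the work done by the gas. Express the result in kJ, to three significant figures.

W ≈ -3.76 kJ

Isobaric: W = P ΔV = nR ΔT.
W = (2.46)(8.314)(213 − 397) = -3763 J.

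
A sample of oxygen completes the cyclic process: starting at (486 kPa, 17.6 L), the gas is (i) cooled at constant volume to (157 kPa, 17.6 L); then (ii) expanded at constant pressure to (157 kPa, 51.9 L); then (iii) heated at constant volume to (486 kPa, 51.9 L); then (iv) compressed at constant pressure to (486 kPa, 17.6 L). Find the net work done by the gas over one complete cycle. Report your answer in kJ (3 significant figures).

W_net ≈ -11.3 kJ

Constant-volume legs do no work.
W(ii) = (157)(51.9 − 17.6) = 5385 J; W(iv) = (486)(17.6 − 51.9) = -16670 J.
W_net = 5385 − 16670 = -11285 J (the counter-clockwise enclosed area).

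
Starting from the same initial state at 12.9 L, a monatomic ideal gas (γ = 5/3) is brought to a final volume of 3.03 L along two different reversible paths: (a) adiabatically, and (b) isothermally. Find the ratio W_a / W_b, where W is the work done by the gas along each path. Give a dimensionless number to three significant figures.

Path (a) adiabatic: W = P₁V₁(1 − (V₁/V₂)^(γ−1))/(γ−1) → W_a/(P₁V₁) = -2.44.
Path (b) isothermal: W = P₁V₁ ln(V₂/V₁) → W_b/(P₁V₁) = -1.449.
W_a / W_b = -2.44 / -1.449 = 1.684.

W_a / W_b ≈ 1.68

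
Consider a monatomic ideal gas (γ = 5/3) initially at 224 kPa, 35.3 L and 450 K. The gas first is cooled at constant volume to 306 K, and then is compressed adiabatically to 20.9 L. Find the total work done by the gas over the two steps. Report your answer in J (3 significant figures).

W_total ≈ -3370 J

Step 1 (isochoric): W = 0 (constant volume).
After step 1: P = 152.3 kPa (V unchanged).
Step 2 (adiabatic): W = (P₁V₁ − P₂V₂)/(γ−1) = (5377 − 7626)/0.667 = -3373 J.
W_total = 0 − 3373 = -3373 J.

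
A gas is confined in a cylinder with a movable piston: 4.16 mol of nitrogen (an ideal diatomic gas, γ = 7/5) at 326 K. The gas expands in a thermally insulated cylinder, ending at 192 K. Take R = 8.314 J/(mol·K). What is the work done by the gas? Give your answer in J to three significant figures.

Adiabatic ⇒ Q = 0, so W_by = −ΔU = nCᵥ(T₁ − T₂).
Cᵥ = 5R/2 = 20.79 J/(mol·K).
W = (4.16)(20.79)(326 − 192) = 11586 J.

W ≈ 11600 J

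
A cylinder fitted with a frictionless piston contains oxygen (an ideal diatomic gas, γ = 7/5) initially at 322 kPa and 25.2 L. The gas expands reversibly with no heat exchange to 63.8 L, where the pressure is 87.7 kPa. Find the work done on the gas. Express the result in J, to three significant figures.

Adiabatic: W = (P₁V₁ − P₂V₂)/(γ − 1) with γ = 7/5.
P₁V₁ = 8114 J, P₂V₂ = 5595 J.
W = (8114 − 5595) / 0.4 = 6298 J.
Work on gas = −W_by = -6298 J.

W ≈ -6300 J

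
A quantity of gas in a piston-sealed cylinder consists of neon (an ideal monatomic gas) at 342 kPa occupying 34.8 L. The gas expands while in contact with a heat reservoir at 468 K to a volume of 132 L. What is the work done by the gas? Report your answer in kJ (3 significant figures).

W ≈ 15.9 kJ

Isothermal: W = nRT ln(V₂/V₁) = P₁V₁ ln(V₂/V₁).
P₁V₁ = (342 kPa)(34.8 L) = 11902 J.
W = 11902 × ln(132/34.8) = 11902 × 1.333
W_by_gas = 15867 J.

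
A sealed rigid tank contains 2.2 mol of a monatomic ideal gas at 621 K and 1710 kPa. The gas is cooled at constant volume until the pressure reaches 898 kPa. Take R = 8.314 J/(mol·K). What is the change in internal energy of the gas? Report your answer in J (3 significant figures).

ΔU ≈ -8090 J

Constant volume ⇒ W = 0, so Q = ΔU = nCᵥΔT with Cᵥ = 3R/2 = 12.47 J/(mol·K).
At constant V, T₂/T₁ = P₂/P₁ ⇒ ΔT = T₁(P₂/P₁ − 1) = 621·(898/1710 − 1) = -294.9 K.
ΔU = (2.2)(12.47)(-294.9) = -8091 J.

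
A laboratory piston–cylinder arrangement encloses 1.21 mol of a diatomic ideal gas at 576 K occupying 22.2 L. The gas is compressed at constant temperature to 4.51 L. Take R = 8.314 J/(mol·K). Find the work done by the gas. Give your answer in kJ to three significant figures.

Isothermal: W = nRT ln(V₂/V₁).
W = (1.21)(8.314)(576) × ln(4.51/22.2)
  = 5795 × -1.594
W_by_gas = -9235 J.

W ≈ -9.24 kJ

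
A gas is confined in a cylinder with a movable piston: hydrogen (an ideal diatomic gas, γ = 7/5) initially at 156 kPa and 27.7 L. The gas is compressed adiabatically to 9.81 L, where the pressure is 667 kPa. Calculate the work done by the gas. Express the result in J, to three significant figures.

Adiabatic: W = (P₁V₁ − P₂V₂)/(γ − 1) with γ = 7/5.
P₁V₁ = 4321 J, P₂V₂ = 6543 J.
W = (4321 − 6543) / 0.4 = -5555 J.

W ≈ -5560 J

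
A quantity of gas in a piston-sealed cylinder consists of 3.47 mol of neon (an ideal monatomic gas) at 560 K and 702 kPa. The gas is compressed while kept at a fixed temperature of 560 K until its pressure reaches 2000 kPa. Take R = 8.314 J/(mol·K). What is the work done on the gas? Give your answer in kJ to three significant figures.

Isothermal process: W = nRT ln(V₂/V₁) = nRT ln(P₁/P₂).
W = (3.47)(8.314)(560) × ln(702/2000)
  = 16156 × ln(0.351) = 16156 × -1.047
W_by_gas = -16915 J; work on gas = −W_by = 16915 J.

W ≈ 16.9 kJ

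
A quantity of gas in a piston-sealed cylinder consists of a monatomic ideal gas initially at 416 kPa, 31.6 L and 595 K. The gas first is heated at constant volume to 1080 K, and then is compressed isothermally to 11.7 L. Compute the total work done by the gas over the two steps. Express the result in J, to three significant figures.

W_total ≈ -23700 J

Step 1 (isochoric): W = 0 (constant volume).
After step 1: P = 755.1 kPa (V unchanged).
Step 2 (isothermal): W = P₁V₁ ln(V₂/V₁) = (23861) ln(11.7/31.6) = -23707 J.
W_total = 0 − 23707 = -23707 J.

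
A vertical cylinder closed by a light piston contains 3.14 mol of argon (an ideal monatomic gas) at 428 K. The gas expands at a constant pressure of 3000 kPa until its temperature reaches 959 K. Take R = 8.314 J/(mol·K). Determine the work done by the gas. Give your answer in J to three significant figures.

W ≈ 13900 J

Isobaric: W = P ΔV = nR ΔT.
W = (3.14)(8.314)(959 − 428) = 13862 J.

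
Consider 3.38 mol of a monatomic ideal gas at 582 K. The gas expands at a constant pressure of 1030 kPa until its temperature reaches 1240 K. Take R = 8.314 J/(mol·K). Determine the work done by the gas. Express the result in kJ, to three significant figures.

W ≈ 18.5 kJ

Isobaric: W = P ΔV = nR ΔT.
W = (3.38)(8.314)(1240 − 582) = 18491 J.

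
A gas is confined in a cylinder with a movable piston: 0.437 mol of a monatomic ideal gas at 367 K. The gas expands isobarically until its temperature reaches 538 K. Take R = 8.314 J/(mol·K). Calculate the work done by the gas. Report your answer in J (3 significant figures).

Isobaric: W = P ΔV = nR ΔT.
W = (0.437)(8.314)(538 − 367) = 621.3 J.

W ≈ 621 J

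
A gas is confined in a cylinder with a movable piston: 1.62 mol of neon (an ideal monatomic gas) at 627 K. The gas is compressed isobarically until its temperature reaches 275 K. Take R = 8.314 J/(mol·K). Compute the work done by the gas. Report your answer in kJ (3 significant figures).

W ≈ -4.74 kJ

Isobaric: W = P ΔV = nR ΔT.
W = (1.62)(8.314)(275 − 627) = -4741 J.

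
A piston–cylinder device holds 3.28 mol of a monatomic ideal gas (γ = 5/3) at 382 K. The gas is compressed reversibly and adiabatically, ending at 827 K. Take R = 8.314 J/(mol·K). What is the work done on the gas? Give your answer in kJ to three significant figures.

Adiabatic ⇒ Q = 0, so W_by = −ΔU = nCᵥ(T₁ − T₂).
Cᵥ = 3R/2 = 12.47 J/(mol·K).
W = (3.28)(12.47)(382 − 827) = -18203 J.
Work on gas = −W_by = 18203 J.

W ≈ 18.2 kJ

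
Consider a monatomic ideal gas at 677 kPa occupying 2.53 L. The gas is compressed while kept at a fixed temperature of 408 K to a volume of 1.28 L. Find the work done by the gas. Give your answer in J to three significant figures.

Isothermal: W = nRT ln(V₂/V₁) = P₁V₁ ln(V₂/V₁).
P₁V₁ = (677 kPa)(2.53 L) = 1713 J.
W = 1713 × ln(1.28/2.53) = 1713 × -0.6814
W_by_gas = -1167 J.

W ≈ -1170 J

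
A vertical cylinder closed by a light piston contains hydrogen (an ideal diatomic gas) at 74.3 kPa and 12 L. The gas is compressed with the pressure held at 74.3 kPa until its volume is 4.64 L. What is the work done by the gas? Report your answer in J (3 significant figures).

Isobaric: W = P ΔV.
W = (74.3 kPa)(4.64 − 12 L) = (74.3)(-7.36) = -546.8 J.

W ≈ -547 J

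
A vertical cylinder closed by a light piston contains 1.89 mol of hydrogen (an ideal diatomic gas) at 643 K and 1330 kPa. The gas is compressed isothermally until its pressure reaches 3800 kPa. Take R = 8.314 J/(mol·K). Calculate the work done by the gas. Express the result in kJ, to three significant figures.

W ≈ -10.6 kJ

Isothermal process: W = nRT ln(V₂/V₁) = nRT ln(P₁/P₂).
W = (1.89)(8.314)(643) × ln(1330/3800)
  = 10104 × ln(0.35) = 10104 × -1.05
W_by_gas = -10607 J.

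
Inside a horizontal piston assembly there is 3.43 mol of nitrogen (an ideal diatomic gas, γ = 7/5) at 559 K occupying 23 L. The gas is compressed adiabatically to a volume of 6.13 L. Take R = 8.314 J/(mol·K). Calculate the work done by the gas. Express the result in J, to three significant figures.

Adiabatic: TV^(γ−1) = const with γ = 7/5.
T₂ = T₁ (V₁/V₂)^(γ−1) = 559 × (23/6.13)^0.4 = 559 × 1.697 = 948.7 K.
W_by = nCᵥ(T₁ − T₂) = (3.43)(20.79)(559 − 948.7) = -27781 J.

W ≈ -27800 J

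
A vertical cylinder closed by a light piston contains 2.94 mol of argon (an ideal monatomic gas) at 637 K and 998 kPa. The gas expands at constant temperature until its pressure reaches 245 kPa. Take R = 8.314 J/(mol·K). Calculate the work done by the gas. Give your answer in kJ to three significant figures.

Isothermal process: W = nRT ln(V₂/V₁) = nRT ln(P₁/P₂).
W = (2.94)(8.314)(637) × ln(998/245)
  = 15570 × ln(4.073) = 15570 × 1.404
W_by_gas = 21868 J.

W ≈ 21.9 kJ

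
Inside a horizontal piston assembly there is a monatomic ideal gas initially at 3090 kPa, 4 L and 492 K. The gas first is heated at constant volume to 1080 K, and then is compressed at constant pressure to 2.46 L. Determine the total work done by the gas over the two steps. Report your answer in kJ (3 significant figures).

W_total ≈ -10.4 kJ

Step 1 (isochoric): W = 0 (constant volume).
After step 1: P = 6783 kPa (V unchanged).
Step 2 (isobaric): W = PΔV = (6783 kPa)(2.46 − 4 L) = -10446 J.
W_total = 0 − 10446 = -10446 J.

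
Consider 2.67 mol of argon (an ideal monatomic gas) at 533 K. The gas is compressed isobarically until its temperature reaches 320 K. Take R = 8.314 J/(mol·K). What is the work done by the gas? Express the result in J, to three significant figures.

Isobaric: W = P ΔV = nR ΔT.
W = (2.67)(8.314)(320 − 533) = -4728 J.

W ≈ -4730 J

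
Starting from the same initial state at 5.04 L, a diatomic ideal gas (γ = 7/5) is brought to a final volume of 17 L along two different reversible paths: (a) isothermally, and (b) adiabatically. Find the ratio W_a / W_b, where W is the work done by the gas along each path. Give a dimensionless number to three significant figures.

W_a / W_b ≈ 1.26

Path (a) isothermal: W = P₁V₁ ln(V₂/V₁) → W_a/(P₁V₁) = 1.216.
Path (b) adiabatic: W = P₁V₁(1 − (V₁/V₂)^(γ−1))/(γ−1) → W_b/(P₁V₁) = 0.9628.
W_a / W_b = 1.216 / 0.9628 = 1.263.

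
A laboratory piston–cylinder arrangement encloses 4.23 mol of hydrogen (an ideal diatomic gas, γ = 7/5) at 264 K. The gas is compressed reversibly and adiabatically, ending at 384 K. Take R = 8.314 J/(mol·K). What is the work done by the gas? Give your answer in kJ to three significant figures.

W ≈ -10.6 kJ

Adiabatic ⇒ Q = 0, so W_by = −ΔU = nCᵥ(T₁ − T₂).
Cᵥ = 5R/2 = 20.79 J/(mol·K).
W = (4.23)(20.79)(264 − 384) = -10550 J.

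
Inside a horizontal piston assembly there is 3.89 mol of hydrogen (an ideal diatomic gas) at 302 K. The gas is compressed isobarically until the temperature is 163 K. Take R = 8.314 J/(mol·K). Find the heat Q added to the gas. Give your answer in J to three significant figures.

Isobaric: W = nRΔT = (3.89)(8.314)(-139) = -4495 J.
ΔU = nCᵥΔT with Cᵥ = 5R/2: ΔU = (3.89)(20.79)(-139) = -11239 J.
Q = ΔU + W = -11239 − 4495 = -15734 J.

Q ≈ -15700 J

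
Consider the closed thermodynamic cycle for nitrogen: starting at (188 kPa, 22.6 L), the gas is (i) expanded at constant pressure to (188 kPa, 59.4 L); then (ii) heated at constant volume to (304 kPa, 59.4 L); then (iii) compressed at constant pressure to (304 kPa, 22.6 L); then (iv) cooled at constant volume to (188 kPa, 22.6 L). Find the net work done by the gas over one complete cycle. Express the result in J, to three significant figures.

W_net ≈ -4270 J

Constant-volume legs do no work.
W(i) = (188)(59.4 − 22.6) = 6918 J; W(iii) = (304)(22.6 − 59.4) = -11187 J.
W_net = 6918 − 11187 = -4269 J (the counter-clockwise enclosed area).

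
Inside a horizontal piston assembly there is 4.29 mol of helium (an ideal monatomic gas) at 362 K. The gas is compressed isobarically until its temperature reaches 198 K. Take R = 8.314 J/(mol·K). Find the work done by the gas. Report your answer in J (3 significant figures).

W ≈ -5850 J

Isobaric: W = P ΔV = nR ΔT.
W = (4.29)(8.314)(198 − 362) = -5849 J.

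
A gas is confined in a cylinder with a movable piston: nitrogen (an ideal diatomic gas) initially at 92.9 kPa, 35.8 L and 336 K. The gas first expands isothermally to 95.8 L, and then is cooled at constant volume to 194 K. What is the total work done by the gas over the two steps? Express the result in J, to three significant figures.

W_total ≈ 3270 J

Step 1 (isothermal): W = P₁V₁ ln(V₂/V₁) = (3326) ln(95.8/35.8) = 3274 J.
Step 2 (isochoric): W = 0 (constant volume).
W_total = 3274 + 0 = 3274 J.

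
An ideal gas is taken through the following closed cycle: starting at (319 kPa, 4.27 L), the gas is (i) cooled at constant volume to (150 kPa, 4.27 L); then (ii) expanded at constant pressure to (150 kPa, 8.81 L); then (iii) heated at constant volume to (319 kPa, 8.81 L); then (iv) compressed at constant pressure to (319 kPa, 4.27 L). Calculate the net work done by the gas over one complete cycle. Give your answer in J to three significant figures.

W_net ≈ -767 J

Constant-volume legs do no work.
W(ii) = (150)(8.81 − 4.27) = 681 J; W(iv) = (319)(4.27 − 8.81) = -1448 J.
W_net = 681 − 1448 = -767.3 J (the counter-clockwise enclosed area).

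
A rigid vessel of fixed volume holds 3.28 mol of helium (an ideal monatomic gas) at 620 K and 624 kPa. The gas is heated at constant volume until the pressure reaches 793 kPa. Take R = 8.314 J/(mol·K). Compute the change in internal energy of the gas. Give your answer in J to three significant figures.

ΔU ≈ 6870 J

Constant volume ⇒ W = 0, so Q = ΔU = nCᵥΔT with Cᵥ = 3R/2 = 12.47 J/(mol·K).
At constant V, T₂/T₁ = P₂/P₁ ⇒ ΔT = T₁(P₂/P₁ − 1) = 620·(793/624 − 1) = 167.9 K.
ΔU = (3.28)(12.47)(167.9) = 6869 J.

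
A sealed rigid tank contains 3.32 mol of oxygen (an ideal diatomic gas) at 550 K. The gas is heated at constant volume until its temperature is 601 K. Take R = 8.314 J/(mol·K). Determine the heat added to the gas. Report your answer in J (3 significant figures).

Q ≈ 3520 J

Constant volume ⇒ W = 0, so Q = ΔU = nCᵥΔT with Cᵥ = 5R/2 = 20.79 J/(mol·K).
ΔU = (3.32)(20.79)(601 − 550) = 3519 J.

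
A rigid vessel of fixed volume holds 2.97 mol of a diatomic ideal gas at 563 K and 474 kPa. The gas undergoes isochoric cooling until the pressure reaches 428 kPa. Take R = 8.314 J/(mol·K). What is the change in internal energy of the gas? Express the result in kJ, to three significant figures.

Constant volume ⇒ W = 0, so Q = ΔU = nCᵥΔT with Cᵥ = 5R/2 = 20.79 J/(mol·K).
At constant V, T₂/T₁ = P₂/P₁ ⇒ ΔT = T₁(P₂/P₁ − 1) = 563·(428/474 − 1) = -54.64 K.
ΔU = (2.97)(20.79)(-54.64) = -3373 J.

ΔU ≈ -3.37 kJ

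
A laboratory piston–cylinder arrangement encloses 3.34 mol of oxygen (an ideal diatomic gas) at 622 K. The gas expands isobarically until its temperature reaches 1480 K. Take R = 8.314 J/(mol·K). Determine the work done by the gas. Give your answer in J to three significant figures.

Isobaric: W = P ΔV = nR ΔT.
W = (3.34)(8.314)(1480 − 622) = 23826 J.

W ≈ 23800 J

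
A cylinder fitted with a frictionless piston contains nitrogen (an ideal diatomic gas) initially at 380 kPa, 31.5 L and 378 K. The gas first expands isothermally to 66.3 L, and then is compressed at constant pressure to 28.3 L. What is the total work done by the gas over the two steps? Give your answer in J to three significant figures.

W_total ≈ 2050 J

Step 1 (isothermal): W = P₁V₁ ln(V₂/V₁) = (11970) ln(66.3/31.5) = 8908 J.
After step 1: P = 180.5 kPa, V = 66.3 L, T = 378 K.
Step 2 (isobaric): W = PΔV = (180.5 kPa)(28.3 − 66.3 L) = -6861 J.
W_total = 8908 − 6861 = 2047 J.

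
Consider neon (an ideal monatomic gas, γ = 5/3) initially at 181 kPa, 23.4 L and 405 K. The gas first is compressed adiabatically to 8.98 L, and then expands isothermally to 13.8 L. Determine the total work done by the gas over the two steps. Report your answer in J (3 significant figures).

W_total ≈ -2230 J

Step 1 (adiabatic): W = (P₁V₁ − P₂V₂)/(γ−1) = (4235 − 8020)/0.667 = -5677 J.
After step 1: P = 893.1 kPa, V = 8.98 L, T = 766.9 K.
Step 2 (isothermal): W = P₁V₁ ln(V₂/V₁) = (8020) ln(13.8/8.98) = 3446 J.
W_total = -5677 + 3446 = -2231 J.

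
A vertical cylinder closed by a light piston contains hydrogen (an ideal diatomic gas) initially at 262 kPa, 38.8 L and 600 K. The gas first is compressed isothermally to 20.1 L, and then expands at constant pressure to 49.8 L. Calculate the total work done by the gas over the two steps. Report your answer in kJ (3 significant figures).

W_total ≈ 8.33 kJ

Step 1 (isothermal): W = P₁V₁ ln(V₂/V₁) = (10166) ln(20.1/38.8) = -6686 J.
After step 1: P = 505.8 kPa, V = 20.1 L, T = 600 K.
Step 2 (isobaric): W = PΔV = (505.8 kPa)(49.8 − 20.1 L) = 15021 J.
W_total = -6686 + 15021 = 8335 J.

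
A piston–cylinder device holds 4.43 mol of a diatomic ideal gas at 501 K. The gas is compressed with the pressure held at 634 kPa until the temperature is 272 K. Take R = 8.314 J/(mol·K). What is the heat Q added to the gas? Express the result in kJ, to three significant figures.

Isobaric: W = nRΔT = (4.43)(8.314)(-229) = -8434 J.
ΔU = nCᵥΔT with Cᵥ = 5R/2: ΔU = (4.43)(20.79)(-229) = -21086 J.
Q = ΔU + W = -21086 − 8434 = -29520 J.

Q ≈ -29.5 kJ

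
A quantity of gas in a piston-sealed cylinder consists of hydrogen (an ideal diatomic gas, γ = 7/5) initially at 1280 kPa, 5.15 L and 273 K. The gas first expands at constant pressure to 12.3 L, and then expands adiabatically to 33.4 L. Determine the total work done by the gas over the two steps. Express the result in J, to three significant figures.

W_total ≈ 22100 J

Step 1 (isobaric): W = PΔV = (1280 kPa)(12.3 − 5.15 L) = 9152 J.
After step 1: P = 1280 kPa, V = 12.3 L, T = 652 K.
Step 2 (adiabatic): W = (P₁V₁ − P₂V₂)/(γ−1) = (15744 − 10558)/0.4 = 12965 J.
W_total = 9152 + 12965 = 22117 J.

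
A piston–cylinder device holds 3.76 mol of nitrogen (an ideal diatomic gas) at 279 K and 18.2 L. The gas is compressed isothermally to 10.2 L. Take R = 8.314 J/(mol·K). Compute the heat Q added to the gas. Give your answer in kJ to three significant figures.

Q ≈ -5.05 kJ

Isothermal ⇒ ΔU = 0, so Q = W = nRT ln(V₂/V₁).
Q = (3.76)(8.314)(279) ln(10.2/18.2) = 8722 × -0.579 = -5050 J.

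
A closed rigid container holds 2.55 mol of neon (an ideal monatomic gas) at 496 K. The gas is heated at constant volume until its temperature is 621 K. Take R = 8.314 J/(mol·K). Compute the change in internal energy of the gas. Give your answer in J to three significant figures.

Constant volume ⇒ W = 0, so Q = ΔU = nCᵥΔT with Cᵥ = 3R/2 = 12.47 J/(mol·K).
ΔU = (2.55)(12.47)(621 − 496) = 3975 J.

ΔU ≈ 3980 J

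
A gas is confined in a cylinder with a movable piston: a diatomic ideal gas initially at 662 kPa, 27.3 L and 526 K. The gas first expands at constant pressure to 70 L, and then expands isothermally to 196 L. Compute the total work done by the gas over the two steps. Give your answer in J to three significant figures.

W_total ≈ 76000 J

Step 1 (isobaric): W = PΔV = (662 kPa)(70 − 27.3 L) = 28267 J.
After step 1: P = 662 kPa, V = 70 L, T = 1349 K.
Step 2 (isothermal): W = P₁V₁ ln(V₂/V₁) = (46340) ln(196/70) = 47713 J.
W_total = 28267 + 47713 = 75980 J.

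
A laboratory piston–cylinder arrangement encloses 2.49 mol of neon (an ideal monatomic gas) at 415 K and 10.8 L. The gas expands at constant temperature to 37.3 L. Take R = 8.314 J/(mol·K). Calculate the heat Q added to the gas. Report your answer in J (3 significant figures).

Isothermal ⇒ ΔU = 0, so Q = W = nRT ln(V₂/V₁).
Q = (2.49)(8.314)(415) ln(37.3/10.8) = 8591 × 1.239 = 10648 J.

Q ≈ 10600 J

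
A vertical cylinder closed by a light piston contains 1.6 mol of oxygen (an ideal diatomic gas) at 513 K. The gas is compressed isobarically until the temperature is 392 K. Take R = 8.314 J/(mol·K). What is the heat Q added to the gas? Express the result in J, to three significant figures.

Q ≈ -5630 J

Isobaric: W = nRΔT = (1.6)(8.314)(-121) = -1610 J.
ΔU = nCᵥΔT with Cᵥ = 5R/2: ΔU = (1.6)(20.79)(-121) = -4024 J.
Q = ΔU + W = -4024 − 1610 = -5634 J.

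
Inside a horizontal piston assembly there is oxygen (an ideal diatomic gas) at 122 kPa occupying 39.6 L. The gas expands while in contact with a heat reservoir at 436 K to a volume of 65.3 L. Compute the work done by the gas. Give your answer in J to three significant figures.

W ≈ 2420 J

Isothermal: W = nRT ln(V₂/V₁) = P₁V₁ ln(V₂/V₁).
P₁V₁ = (122 kPa)(39.6 L) = 4831 J.
W = 4831 × ln(65.3/39.6) = 4831 × 0.5002
W_by_gas = 2416 J.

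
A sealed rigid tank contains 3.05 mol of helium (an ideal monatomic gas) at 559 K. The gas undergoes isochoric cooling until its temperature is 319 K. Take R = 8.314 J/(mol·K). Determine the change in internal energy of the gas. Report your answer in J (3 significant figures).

ΔU ≈ -9130 J

Constant volume ⇒ W = 0, so Q = ΔU = nCᵥΔT with Cᵥ = 3R/2 = 12.47 J/(mol·K).
ΔU = (3.05)(12.47)(319 − 559) = -9129 J.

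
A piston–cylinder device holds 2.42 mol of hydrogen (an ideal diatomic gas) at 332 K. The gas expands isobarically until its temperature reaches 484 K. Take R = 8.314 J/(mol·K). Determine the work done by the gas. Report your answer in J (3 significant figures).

W ≈ 3060 J

Isobaric: W = P ΔV = nR ΔT.
W = (2.42)(8.314)(484 − 332) = 3058 J.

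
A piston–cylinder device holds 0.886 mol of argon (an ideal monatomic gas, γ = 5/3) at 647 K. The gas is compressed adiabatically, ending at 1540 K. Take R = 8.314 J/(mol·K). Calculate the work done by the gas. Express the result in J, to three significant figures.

Adiabatic ⇒ Q = 0, so W_by = −ΔU = nCᵥ(T₁ − T₂).
Cᵥ = 3R/2 = 12.47 J/(mol·K).
W = (0.886)(12.47)(647 − 1540) = -9867 J.

W ≈ -9870 J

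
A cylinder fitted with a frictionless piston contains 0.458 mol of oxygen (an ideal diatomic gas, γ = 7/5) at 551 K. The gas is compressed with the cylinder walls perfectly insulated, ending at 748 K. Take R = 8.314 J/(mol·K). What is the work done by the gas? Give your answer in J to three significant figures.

W ≈ -1880 J

Adiabatic ⇒ Q = 0, so W_by = −ΔU = nCᵥ(T₁ − T₂).
Cᵥ = 5R/2 = 20.79 J/(mol·K).
W = (0.458)(20.79)(551 − 748) = -1875 J.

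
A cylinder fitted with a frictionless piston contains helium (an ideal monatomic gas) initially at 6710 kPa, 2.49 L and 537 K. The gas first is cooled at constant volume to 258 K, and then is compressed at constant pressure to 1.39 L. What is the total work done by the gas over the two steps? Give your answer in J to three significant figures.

W_total ≈ -3550 J

Step 1 (isochoric): W = 0 (constant volume).
After step 1: P = 3224 kPa (V unchanged).
Step 2 (isobaric): W = PΔV = (3224 kPa)(1.39 − 2.49 L) = -3546 J.
W_total = 0 − 3546 = -3546 J.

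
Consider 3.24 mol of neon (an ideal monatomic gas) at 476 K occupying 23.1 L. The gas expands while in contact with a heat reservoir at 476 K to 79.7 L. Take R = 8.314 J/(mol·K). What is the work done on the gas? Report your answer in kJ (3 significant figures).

W ≈ -15.9 kJ

Isothermal: W = nRT ln(V₂/V₁).
W = (3.24)(8.314)(476) × ln(79.7/23.1)
  = 12822 × 1.238
W_by_gas = 15879 J; work on gas = −W_by = -15879 J.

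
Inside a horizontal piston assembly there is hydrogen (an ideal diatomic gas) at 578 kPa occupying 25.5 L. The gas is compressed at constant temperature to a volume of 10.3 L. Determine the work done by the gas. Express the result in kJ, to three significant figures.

Isothermal: W = nRT ln(V₂/V₁) = P₁V₁ ln(V₂/V₁).
P₁V₁ = (578 kPa)(25.5 L) = 14739 J.
W = 14739 × ln(10.3/25.5) = 14739 × -0.9065
W_by_gas = -13361 J.

W ≈ -13.4 kJ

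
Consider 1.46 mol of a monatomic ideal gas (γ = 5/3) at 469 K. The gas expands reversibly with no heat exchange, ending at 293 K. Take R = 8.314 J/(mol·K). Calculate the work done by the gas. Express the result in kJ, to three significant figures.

Adiabatic ⇒ Q = 0, so W_by = −ΔU = nCᵥ(T₁ − T₂).
Cᵥ = 3R/2 = 12.47 J/(mol·K).
W = (1.46)(12.47)(469 − 293) = 3205 J.

W ≈ 3.20 kJ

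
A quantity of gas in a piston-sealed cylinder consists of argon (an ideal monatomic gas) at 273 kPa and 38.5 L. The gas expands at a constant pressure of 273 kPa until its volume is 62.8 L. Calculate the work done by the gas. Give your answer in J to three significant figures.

W ≈ 6630 J

Isobaric: W = P ΔV.
W = (273 kPa)(62.8 − 38.5 L) = (273)(24.3) = 6634 J.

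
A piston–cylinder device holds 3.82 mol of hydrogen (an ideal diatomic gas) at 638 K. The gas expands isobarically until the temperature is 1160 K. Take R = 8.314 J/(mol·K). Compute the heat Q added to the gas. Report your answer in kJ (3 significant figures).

Q ≈ 58.0 kJ

Isobaric: W = nRΔT = (3.82)(8.314)(522) = 16578 J.
ΔU = nCᵥΔT with Cᵥ = 5R/2: ΔU = (3.82)(20.79)(522) = 41446 J.
Q = ΔU + W = 41446 + 16578 = 58025 J.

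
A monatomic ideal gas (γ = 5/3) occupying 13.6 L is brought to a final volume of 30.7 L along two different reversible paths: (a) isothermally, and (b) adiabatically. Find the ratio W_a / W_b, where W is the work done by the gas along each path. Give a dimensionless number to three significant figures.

Path (a) isothermal: W = P₁V₁ ln(V₂/V₁) → W_a/(P₁V₁) = 0.8142.
Path (b) adiabatic: W = P₁V₁(1 − (V₁/V₂)^(γ−1))/(γ−1) → W_b/(P₁V₁) = 0.6283.
W_a / W_b = 0.8142 / 0.6283 = 1.296.

W_a / W_b ≈ 1.30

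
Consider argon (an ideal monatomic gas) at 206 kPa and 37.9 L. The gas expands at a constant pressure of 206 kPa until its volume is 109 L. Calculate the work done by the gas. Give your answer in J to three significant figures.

W ≈ 14600 J

Isobaric: W = P ΔV.
W = (206 kPa)(109 − 37.9 L) = (206)(71.1) = 14647 J.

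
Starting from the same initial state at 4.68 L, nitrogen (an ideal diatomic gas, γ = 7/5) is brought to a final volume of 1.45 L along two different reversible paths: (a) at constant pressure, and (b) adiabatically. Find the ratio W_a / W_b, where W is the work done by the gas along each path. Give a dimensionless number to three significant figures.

W_a / W_b ≈ 0.462

Path (a) isobaric: W = P₁(V₂ − V₁) → W_a/(P₁V₁) = -0.6902.
Path (b) adiabatic: W = P₁V₁(1 − (V₁/V₂)^(γ−1))/(γ−1) → W_b/(P₁V₁) = -1.495.
W_a / W_b = -0.6902 / -1.495 = 0.4617.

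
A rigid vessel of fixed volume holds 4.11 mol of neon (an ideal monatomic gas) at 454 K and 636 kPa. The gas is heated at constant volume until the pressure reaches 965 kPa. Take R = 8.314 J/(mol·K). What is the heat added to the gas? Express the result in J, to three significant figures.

Q ≈ 12000 J

Constant volume ⇒ W = 0, so Q = ΔU = nCᵥΔT with Cᵥ = 3R/2 = 12.47 J/(mol·K).
At constant V, T₂/T₁ = P₂/P₁ ⇒ ΔT = T₁(P₂/P₁ − 1) = 454·(965/636 − 1) = 234.9 K.
ΔU = (4.11)(12.47)(234.9) = 12038 J.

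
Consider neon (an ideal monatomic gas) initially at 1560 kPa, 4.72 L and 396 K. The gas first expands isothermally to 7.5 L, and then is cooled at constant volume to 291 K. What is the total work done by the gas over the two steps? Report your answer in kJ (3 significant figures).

W_total ≈ 3.41 kJ

Step 1 (isothermal): W = P₁V₁ ln(V₂/V₁) = (7363) ln(7.5/4.72) = 3410 J.
Step 2 (isochoric): W = 0 (constant volume).
W_total = 3410 + 0 = 3410 J.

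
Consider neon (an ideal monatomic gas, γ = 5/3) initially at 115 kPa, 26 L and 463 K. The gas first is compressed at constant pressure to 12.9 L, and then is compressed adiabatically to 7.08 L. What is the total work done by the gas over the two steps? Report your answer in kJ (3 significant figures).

Step 1 (isobaric): W = PΔV = (115 kPa)(12.9 − 26 L) = -1506 J.
After step 1: P = 115 kPa, V = 12.9 L, T = 229.7 K.
Step 2 (adiabatic): W = (P₁V₁ − P₂V₂)/(γ−1) = (1484 − 2213)/0.667 = -1094 J.
W_total = -1506 − 1094 = -2601 J.

W_total ≈ -2.60 kJ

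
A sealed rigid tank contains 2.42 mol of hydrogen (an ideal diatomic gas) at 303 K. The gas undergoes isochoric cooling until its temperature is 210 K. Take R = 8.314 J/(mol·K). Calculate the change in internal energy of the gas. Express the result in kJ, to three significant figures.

ΔU ≈ -4.68 kJ

Constant volume ⇒ W = 0, so Q = ΔU = nCᵥΔT with Cᵥ = 5R/2 = 20.79 J/(mol·K).
ΔU = (2.42)(20.79)(210 − 303) = -4678 J.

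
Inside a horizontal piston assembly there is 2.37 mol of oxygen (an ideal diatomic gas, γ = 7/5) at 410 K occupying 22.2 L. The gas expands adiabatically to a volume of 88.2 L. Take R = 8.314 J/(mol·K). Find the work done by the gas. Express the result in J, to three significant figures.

W ≈ 8570 J

Adiabatic: TV^(γ−1) = const with γ = 7/5.
T₂ = T₁ (V₁/V₂)^(γ−1) = 410 × (22.2/88.2)^0.4 = 410 × 0.5759 = 236.1 K.
W_by = nCᵥ(T₁ − T₂) = (2.37)(20.79)(410 − 236.1) = 8565 J.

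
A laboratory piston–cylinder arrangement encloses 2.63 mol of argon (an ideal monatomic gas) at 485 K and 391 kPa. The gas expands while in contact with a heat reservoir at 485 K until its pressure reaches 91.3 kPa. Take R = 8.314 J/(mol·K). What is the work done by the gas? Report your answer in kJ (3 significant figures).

Isothermal process: W = nRT ln(V₂/V₁) = nRT ln(P₁/P₂).
W = (2.63)(8.314)(485) × ln(391/91.3)
  = 10605 × ln(4.283) = 10605 × 1.455
W_by_gas = 15425 J.

W ≈ 15.4 kJ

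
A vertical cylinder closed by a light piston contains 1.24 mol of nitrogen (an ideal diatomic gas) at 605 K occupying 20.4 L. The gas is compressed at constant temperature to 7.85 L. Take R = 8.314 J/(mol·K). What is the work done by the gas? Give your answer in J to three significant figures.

W ≈ -5960 J

Isothermal: W = nRT ln(V₂/V₁).
W = (1.24)(8.314)(605) × ln(7.85/20.4)
  = 6237 × -0.955
W_by_gas = -5957 J.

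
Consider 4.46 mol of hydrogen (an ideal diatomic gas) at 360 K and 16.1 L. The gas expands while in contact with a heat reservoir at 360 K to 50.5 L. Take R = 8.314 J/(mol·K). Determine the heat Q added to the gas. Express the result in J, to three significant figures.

Isothermal ⇒ ΔU = 0, so Q = W = nRT ln(V₂/V₁).
Q = (4.46)(8.314)(360) ln(50.5/16.1) = 13349 × 1.143 = 15260 J.

Q ≈ 15300 J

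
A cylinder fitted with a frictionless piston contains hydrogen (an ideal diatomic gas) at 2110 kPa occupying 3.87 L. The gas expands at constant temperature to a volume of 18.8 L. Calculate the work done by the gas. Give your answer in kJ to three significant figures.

Isothermal: W = nRT ln(V₂/V₁) = P₁V₁ ln(V₂/V₁).
P₁V₁ = (2110 kPa)(3.87 L) = 8166 J.
W = 8166 × ln(18.8/3.87) = 8166 × 1.581
W_by_gas = 12907 J.

W ≈ 12.9 kJ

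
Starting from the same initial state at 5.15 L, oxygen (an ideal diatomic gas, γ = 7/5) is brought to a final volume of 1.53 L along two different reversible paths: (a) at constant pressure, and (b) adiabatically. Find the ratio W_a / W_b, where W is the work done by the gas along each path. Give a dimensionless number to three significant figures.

Path (a) isobaric: W = P₁(V₂ − V₁) → W_a/(P₁V₁) = -0.7029.
Path (b) adiabatic: W = P₁V₁(1 − (V₁/V₂)^(γ−1))/(γ−1) → W_b/(P₁V₁) = -1.562.
W_a / W_b = -0.7029 / -1.562 = 0.4499.

W_a / W_b ≈ 0.450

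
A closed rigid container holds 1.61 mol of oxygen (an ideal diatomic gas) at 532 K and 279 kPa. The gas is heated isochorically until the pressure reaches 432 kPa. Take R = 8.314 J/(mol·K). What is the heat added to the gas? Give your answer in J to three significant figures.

Constant volume ⇒ W = 0, so Q = ΔU = nCᵥΔT with Cᵥ = 5R/2 = 20.79 J/(mol·K).
At constant V, T₂/T₁ = P₂/P₁ ⇒ ΔT = T₁(P₂/P₁ − 1) = 532·(432/279 − 1) = 291.7 K.
ΔU = (1.61)(20.79)(291.7) = 9763 J.

Q ≈ 9760 J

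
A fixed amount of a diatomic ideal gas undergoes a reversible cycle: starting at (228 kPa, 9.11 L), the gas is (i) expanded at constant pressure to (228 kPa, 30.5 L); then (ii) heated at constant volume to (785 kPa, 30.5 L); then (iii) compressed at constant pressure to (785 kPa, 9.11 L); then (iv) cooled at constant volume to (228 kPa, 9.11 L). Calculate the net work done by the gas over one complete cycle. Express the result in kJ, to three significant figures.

W_net ≈ -11.9 kJ

Constant-volume legs do no work.
W(i) = (228)(30.5 − 9.11) = 4877 J; W(iii) = (785)(9.11 − 30.5) = -16791 J.
W_net = 4877 − 16791 = -11914 J (the counter-clockwise enclosed area).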